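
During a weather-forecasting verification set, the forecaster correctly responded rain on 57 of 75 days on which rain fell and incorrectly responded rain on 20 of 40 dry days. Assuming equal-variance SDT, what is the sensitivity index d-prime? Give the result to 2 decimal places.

H = 57/75 = 0.7600
FA = 20/40 = 0.5000
Φ⁻¹(H) = 0.7063
Φ⁻¹(FA) = 0.0000
d' = z(H) − z(FA) = 0.7063 − 0.0000 = 0.7063

d-prime = 0.71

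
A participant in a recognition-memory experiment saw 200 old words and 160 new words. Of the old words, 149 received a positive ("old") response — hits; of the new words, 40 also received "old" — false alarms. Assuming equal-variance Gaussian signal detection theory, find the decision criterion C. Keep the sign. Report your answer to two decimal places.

H = 149/200 = 0.7450
FA = 40/160 = 0.2500
z(H) = z(0.7450) = 0.659
z(FA) = z(0.2500) = -0.674
c = −½·[z(H) + z(FA)] = −0.5 × (0.659 + (-0.674)) = 0.0075

C = 0.01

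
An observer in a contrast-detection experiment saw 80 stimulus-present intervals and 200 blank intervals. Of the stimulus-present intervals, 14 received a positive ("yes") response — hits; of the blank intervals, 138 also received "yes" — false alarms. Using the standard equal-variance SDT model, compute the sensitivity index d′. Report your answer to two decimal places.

d′ = -1.43

H = 14/80 = 0.1750
FA = 138/200 = 0.6900
z(H) = -0.9346
z(FA) = 0.4959
d' = z(H) − z(FA) = -0.9346 − 0.4959 = -1.4305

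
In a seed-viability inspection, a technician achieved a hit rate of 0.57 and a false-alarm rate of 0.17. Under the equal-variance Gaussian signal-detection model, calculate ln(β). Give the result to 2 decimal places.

ln β = 0.44

z(H) = z(0.57) = 0.176
z(FA) = z(0.17) = -0.954
ln β = −½·[z(H)² − z(FA)²] = −0.5 × (0.031 − 0.910) = 0.4395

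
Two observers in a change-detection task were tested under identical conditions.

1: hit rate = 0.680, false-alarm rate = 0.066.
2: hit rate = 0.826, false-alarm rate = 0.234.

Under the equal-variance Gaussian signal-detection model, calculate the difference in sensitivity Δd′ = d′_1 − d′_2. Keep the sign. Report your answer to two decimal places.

Δd′ = 0.31

1: z(0.680) = 0.468, z(0.066) = -1.506, d' = 1.974
2: z(0.826) = 0.938, z(0.234) = -0.726, d' = 1.664
Δd' = d'_1 − d'_2 = 1.974 − 1.664 = 0.310
1 has the higher sensitivity.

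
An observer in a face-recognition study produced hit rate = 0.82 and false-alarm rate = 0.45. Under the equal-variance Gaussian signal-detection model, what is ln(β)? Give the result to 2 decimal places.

z(0.82) = 0.915, z(0.45) = -0.126
ln β = −½·[z(H)² − z(FA)²] = −0.5 × (0.837 − 0.016) = -0.4105

ln β = -0.41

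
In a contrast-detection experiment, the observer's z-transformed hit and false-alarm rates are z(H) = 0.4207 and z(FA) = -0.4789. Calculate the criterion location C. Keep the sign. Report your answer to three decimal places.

C = 0.029

c = −½·[z(H) + z(FA)] = −½·(0.4207 + (-0.4789)) = 0.0291
c > 0: the observer has a conservative response bias.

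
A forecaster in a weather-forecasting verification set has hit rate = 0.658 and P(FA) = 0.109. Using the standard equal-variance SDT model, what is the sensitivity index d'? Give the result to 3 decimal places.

z(H) = z(0.658) = 0.4070
z(FA) = z(0.109) = -1.2319
d' = z(H) − z(FA) = 0.4070 − (-1.2319) = 1.6389

d' = 1.639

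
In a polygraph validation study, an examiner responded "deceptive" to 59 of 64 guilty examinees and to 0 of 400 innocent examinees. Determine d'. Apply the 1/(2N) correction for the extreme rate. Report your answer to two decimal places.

d' = 4.44

The false-alarm rate is 0/400 = 0, so apply the 1/(2N) correction: FA → 1/(2·400) = 0.00125.
z(H) = z(0.92188) = 1.418
z(FA) = z(0.00125) = -3.023
d' = 1.418 − (-3.023) = 4.441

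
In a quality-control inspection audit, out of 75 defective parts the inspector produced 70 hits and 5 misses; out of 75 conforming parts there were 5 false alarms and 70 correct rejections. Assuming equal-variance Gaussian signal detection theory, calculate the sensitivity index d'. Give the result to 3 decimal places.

d' = 3.002

H = 70/75 = 0.9333
FA = 5/75 = 0.0667
z(0.9333) = 1.5008, z(0.0667) = -1.5008
d' = z(H) − z(FA) = 1.5008 − (-1.5008) = 3.0016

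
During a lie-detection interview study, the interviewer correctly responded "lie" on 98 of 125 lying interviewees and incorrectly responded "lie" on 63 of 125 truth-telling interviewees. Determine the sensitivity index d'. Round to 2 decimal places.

d' = 0.78

H = 98/125 = 0.7840
FA = 63/125 = 0.5040
z(H) = z(0.7840) = 0.786
z(FA) = z(0.5040) = 0.010
d' = z(H) − z(FA) = 0.786 − 0.010 = 0.776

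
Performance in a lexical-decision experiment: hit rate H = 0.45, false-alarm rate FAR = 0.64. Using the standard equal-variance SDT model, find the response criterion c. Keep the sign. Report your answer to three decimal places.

c = -0.116

z(H) = z(0.45) = -0.1257
z(FA) = z(0.64) = 0.3585
c = −½·[z(H) + z(FA)] = −0.5 × (-0.1257 + 0.3585) = -0.1164
c < 0: the participant has a liberal response bias.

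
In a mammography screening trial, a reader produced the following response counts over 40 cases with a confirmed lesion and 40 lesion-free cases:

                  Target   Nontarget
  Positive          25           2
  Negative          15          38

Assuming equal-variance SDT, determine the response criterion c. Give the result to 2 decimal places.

H = 25/40 = 0.6250
FA = 2/40 = 0.0500
z(H) = z(0.6250) = 0.3186
z(FA) = z(0.0500) = -1.6449
c = −½·[z(H) + z(FA)] = −0.5 × (0.3186 + (-1.6449)) = 0.66315

c = 0.66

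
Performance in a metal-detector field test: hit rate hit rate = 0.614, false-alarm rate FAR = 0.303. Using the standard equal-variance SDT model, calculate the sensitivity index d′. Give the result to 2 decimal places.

z(0.614) = 0.290, z(0.303) = -0.516
d' = z(H) − z(FA) = 0.290 − (-0.516) = 0.806

d′ = 0.81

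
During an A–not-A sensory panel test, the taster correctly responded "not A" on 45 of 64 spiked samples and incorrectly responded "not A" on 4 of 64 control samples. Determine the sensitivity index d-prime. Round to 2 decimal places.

H = 45/64 = 0.7031
FA = 4/64 = 0.0625
z(H) = z(0.7031) = 0.5333
z(FA) = z(0.0625) = -1.5341
d' = z(H) − z(FA) = 0.5333 − (-1.5341) = 2.0674

d-prime = 2.07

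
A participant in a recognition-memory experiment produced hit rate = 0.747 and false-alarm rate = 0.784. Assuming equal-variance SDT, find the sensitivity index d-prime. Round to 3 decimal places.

Φ⁻¹(H) = Φ⁻¹(0.747) = 0.6651
Φ⁻¹(FA) = Φ⁻¹(0.784) = 0.7858
d' = z(H) − z(FA) = 0.6651 − 0.7858 = -0.1207

d-prime = -0.121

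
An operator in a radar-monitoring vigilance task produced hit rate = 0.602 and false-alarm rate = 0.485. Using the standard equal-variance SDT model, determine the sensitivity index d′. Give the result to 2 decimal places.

d′ = 0.30

Φ⁻¹(0.602) = 0.259, Φ⁻¹(0.485) = -0.038
d' = z(H) − z(FA) = 0.259 − (-0.038) = 0.297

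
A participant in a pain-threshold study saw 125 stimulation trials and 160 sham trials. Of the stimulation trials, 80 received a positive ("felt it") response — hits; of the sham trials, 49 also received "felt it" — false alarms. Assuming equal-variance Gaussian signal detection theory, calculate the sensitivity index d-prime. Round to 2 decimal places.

H = 80/125 = 0.6400
FA = 49/160 = 0.3063
Φ⁻¹(0.6400) = 0.358, Φ⁻¹(0.3063) = -0.506
d' = z(H) − z(FA) = 0.358 − (-0.506) = 0.864

d-prime = 0.86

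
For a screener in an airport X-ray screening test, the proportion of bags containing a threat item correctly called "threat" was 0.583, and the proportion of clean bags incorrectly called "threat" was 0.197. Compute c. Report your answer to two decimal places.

z(0.583) = 0.2096, z(0.197) = -0.8524
c = −½·[z(H) + z(FA)] = −0.5 × (0.2096 + (-0.8524)) = 0.3214

c = 0.32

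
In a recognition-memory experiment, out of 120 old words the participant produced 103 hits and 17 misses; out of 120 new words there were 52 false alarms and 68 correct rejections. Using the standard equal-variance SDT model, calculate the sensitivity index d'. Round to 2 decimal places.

H = 103/120 = 0.8583
FA = 52/120 = 0.4333
z(0.8583) = 1.0727, z(0.4333) = -0.1680
d' = z(H) − z(FA) = 1.0727 − (-0.1680) = 1.2407

d' = 1.24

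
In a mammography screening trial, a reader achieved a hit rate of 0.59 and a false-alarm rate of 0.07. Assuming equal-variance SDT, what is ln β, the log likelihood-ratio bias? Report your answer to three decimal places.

ln β = 1.063

z(H) = 0.2275
z(FA) = -1.4758
ln β = −½·[z(H)² − z(FA)²] = −0.5 × (0.0518 − 2.1780) = 1.0631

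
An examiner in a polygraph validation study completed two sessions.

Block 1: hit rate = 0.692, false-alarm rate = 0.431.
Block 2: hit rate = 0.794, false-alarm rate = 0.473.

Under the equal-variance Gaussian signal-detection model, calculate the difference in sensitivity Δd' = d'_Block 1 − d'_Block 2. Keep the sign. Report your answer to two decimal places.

Δd' = -0.21

Block 1: z(0.692) = 0.502, z(0.431) = -0.174, d' = 0.676
Block 2: z(0.794) = 0.820, z(0.473) = -0.068, d' = 0.888
Δd' = d'_Block 1 − d'_Block 2 = 0.676 − 0.888 = -0.212
Block 2 has the higher sensitivity.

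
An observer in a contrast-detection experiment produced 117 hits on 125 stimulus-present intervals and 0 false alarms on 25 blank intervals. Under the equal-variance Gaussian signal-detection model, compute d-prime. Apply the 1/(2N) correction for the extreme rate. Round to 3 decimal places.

The false-alarm rate is 0/25 = 0, so apply the 1/(2N) correction: FA → 1/(2·25) = 0.02000.
z(H) = z(0.93600) = 1.5220
z(FA) = z(0.02000) = -2.0537
d' = 1.5220 − (-2.0537) = 3.5757

d-prime = 3.576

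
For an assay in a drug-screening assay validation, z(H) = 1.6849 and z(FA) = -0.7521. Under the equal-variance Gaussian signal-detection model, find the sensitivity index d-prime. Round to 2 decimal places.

d' = z(H) − z(FA) = 1.6849 − (-0.7521) = 2.4370

d-prime = 2.44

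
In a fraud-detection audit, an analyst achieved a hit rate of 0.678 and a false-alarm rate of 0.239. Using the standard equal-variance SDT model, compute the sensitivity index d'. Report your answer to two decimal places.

d' = 1.17

Φ⁻¹(H) = 0.4621
Φ⁻¹(FA) = -0.7095
d' = z(H) − z(FA) = 0.4621 − (-0.7095) = 1.1716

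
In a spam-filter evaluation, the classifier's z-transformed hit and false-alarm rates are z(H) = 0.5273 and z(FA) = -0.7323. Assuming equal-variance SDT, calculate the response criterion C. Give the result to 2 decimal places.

C = 0.10

c = −½·[z(H) + z(FA)] = −½·(0.5273 + (-0.7323)) = 0.1025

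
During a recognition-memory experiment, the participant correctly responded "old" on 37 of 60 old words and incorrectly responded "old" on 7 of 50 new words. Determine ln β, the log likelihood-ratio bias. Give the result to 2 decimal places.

ln β = 0.54

H = 37/60 = 0.6167
FA = 7/50 = 0.1400
z(H) = 0.297
z(FA) = -1.080
ln β = −½·[z(H)² − z(FA)²] = −0.5 × (0.088 − 1.166) = 0.539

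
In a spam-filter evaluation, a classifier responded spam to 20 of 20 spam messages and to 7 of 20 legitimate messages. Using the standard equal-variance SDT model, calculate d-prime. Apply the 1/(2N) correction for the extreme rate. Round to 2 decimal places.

The hit rate is 20/20 = 1, so apply the 1/(2N) correction: H → 1 − 1/(2·20) = 0.97500.
z(H) = z(0.97500) = 1.960
z(FA) = z(0.35000) = -0.385
d' = 1.960 − (-0.385) = 2.345

d-prime = 2.35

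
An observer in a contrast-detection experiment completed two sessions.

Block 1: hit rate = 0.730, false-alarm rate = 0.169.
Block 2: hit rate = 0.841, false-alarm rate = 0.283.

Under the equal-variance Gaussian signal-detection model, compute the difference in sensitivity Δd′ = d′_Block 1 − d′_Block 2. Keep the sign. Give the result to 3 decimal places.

Δd′ = -0.002

Block 1: z(0.730) = 0.6128, z(0.169) = -0.9581, d' = 1.5709
Block 2: z(0.841) = 0.9986, z(0.283) = -0.5740, d' = 1.5726
Δd' = d'_Block 1 − d'_Block 2 = 1.5709 − 1.5726 = -0.0017
Block 2 has the higher sensitivity.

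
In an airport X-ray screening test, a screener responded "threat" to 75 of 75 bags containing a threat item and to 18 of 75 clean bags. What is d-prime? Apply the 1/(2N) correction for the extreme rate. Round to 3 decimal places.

The hit rate is 75/75 = 1, so apply the 1/(2N) correction: H → 1 − 1/(2·75) = 0.99333.
z(H) = z(0.99333) = 2.4746
z(FA) = z(0.24000) = -0.7063
d' = 2.4746 − (-0.7063) = 3.1809

d-prime = 3.181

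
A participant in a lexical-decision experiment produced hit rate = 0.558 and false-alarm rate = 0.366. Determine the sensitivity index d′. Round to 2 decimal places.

d′ = 0.49

z(0.558) = 0.1459, z(0.366) = -0.3425
d' = z(H) − z(FA) = 0.1459 − (-0.3425) = 0.4884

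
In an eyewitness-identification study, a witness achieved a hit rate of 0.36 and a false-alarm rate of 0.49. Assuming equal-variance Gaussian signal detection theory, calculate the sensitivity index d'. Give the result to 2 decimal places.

Φ⁻¹(H) = -0.3585
Φ⁻¹(FA) = -0.0251
d' = z(H) − z(FA) = -0.3585 − (-0.0251) = -0.3334

d' = -0.33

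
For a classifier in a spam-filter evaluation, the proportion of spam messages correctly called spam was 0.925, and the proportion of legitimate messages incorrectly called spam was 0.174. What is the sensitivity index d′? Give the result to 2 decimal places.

d′ = 2.38

z(H) = z(0.925) = 1.4395
z(FA) = z(0.174) = -0.9385
d' = z(H) − z(FA) = 1.4395 − (-0.9385) = 2.3780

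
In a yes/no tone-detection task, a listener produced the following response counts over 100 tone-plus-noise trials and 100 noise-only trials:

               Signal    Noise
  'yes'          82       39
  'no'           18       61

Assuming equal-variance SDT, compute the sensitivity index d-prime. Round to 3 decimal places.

H = 82/100 = 0.8200
FA = 39/100 = 0.3900
z(H) = 0.9154
z(FA) = -0.2793
d' = z(H) − z(FA) = 0.9154 − (-0.2793) = 1.1947

d-prime = 1.195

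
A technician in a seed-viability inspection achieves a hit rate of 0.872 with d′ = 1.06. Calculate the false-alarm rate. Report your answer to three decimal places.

false-alarm rate = 0.530

z(hit rate) = z(0.872) = 1.1359
z(FA) = z(H) − d' = 1.1359 − 1.06 = 0.0759
false-alarm rate = Φ(0.0759) = 0.5303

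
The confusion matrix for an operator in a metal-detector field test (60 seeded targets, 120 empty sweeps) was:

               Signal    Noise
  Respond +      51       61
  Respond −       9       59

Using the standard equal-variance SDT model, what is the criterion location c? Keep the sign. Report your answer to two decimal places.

H = 51/60 = 0.8500
FA = 61/120 = 0.5083
z(H) = 1.0364
z(FA) = 0.0208
c = −½·[z(H) + z(FA)] = −0.5 × (1.0364 + 0.0208) = -0.5286
c < 0: the operator has a liberal response bias.

c = -0.53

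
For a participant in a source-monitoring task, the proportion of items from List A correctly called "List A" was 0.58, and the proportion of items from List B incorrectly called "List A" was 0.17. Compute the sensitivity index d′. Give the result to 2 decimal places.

Φ⁻¹(H) = Φ⁻¹(0.58) = 0.202
Φ⁻¹(FA) = Φ⁻¹(0.17) = -0.954
d' = z(H) − z(FA) = 0.202 − (-0.954) = 1.156

d′ = 1.16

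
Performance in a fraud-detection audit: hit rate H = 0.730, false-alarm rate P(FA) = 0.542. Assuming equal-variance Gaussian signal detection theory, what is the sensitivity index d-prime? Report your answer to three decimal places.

d-prime = 0.507

z(H) = 0.6128
z(FA) = 0.1055
d' = z(H) − z(FA) = 0.6128 − 0.1055 = 0.5073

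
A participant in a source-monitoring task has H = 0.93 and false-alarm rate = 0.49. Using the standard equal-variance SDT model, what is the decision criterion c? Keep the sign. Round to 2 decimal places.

c = -0.73

z(H) = z(0.93) = 1.4758
z(FA) = z(0.49) = -0.0251
c = −½·[z(H) + z(FA)] = −0.5 × (1.4758 + (-0.0251)) = -0.72535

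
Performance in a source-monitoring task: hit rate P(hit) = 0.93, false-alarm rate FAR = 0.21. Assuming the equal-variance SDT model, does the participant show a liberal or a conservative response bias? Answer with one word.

z(H) = 1.476, z(FA) = -0.806
c = −½·(z(H) + z(FA)) = -0.335
c < 0 → liberal criterion (biased toward responding “yes”).

liberal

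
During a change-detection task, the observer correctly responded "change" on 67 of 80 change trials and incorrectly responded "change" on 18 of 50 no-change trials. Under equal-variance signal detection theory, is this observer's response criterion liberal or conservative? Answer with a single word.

z(H) = 0.984, z(FA) = -0.358
c = −½·(z(H) + z(FA)) = -0.313
c < 0 → liberal criterion (biased toward responding “yes”).

liberal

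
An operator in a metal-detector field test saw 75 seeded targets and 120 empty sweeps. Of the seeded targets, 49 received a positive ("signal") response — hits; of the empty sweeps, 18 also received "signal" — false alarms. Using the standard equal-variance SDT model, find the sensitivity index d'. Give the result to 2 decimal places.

d' = 1.43

H = 49/75 = 0.6533
FA = 18/120 = 0.1500
z(0.6533) = 0.394, z(0.1500) = -1.036
d' = z(H) − z(FA) = 0.394 − (-1.036) = 1.430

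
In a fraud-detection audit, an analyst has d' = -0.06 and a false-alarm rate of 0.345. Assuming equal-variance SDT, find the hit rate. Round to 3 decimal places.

z(false-alarm rate) = z(0.345) = -0.3989
z(H) = z(FA) + d' = -0.3989 + (-0.06) = -0.4589
hit rate = Φ(-0.4589) = 0.3232

hit rate = 0.323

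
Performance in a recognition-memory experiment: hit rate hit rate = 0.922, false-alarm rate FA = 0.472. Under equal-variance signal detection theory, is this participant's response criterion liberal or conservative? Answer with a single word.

liberal

z(H) = 1.419, z(FA) = -0.070
c = −½·(z(H) + z(FA)) = -0.6745
c < 0 → liberal criterion (biased toward responding “yes”).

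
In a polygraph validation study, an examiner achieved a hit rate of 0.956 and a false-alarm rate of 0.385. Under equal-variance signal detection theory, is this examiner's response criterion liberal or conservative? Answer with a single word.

liberal

z(H) = 1.706, z(FA) = -0.292
c = −½·(z(H) + z(FA)) = -0.707
c < 0 → liberal criterion (biased toward responding “yes”).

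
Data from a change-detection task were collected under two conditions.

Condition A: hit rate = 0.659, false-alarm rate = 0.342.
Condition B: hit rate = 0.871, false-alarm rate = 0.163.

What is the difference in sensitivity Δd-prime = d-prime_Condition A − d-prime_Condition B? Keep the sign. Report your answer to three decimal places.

Condition A: z(0.659) = 0.4097, z(0.342) = -0.4070, d' = 0.8167
Condition B: z(0.871) = 1.1311, z(0.163) = -0.9822, d' = 2.1133
Δd' = d'_Condition A − d'_Condition B = 0.8167 − 2.1133 = -1.2966
Condition B has the higher sensitivity.

Δd-prime = -1.297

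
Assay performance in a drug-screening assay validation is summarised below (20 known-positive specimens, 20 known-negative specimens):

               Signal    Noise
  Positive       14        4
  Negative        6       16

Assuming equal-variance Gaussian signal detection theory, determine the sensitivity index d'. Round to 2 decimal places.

H = 14/20 = 0.7000
FA = 4/20 = 0.2000
z(H) = z(0.7000) = 0.524
z(FA) = z(0.2000) = -0.842
d' = z(H) − z(FA) = 0.524 − (-0.842) = 1.366

d' = 1.37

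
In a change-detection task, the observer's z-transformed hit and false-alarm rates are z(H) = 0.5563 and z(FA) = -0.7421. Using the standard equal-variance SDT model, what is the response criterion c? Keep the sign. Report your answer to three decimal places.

c = −½·[z(H) + z(FA)] = −½·(0.5563 + (-0.7421)) = 0.0929
c > 0: the observer has a conservative response bias.

c = 0.093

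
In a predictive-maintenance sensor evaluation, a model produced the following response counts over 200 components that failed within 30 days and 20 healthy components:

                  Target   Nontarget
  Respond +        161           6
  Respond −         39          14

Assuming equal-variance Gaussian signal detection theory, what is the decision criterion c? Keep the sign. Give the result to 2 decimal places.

c = -0.17

H = 161/200 = 0.8050
FA = 6/20 = 0.3000
z(H) = 0.860
z(FA) = -0.524
c = −½·[z(H) + z(FA)] = −0.5 × (0.860 + (-0.524)) = -0.168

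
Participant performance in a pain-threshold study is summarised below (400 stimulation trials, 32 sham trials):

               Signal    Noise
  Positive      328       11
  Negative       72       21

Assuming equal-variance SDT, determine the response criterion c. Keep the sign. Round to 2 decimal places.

c = -0.26

H = 328/400 = 0.8200
FA = 11/32 = 0.3438
z(H) = z(0.8200) = 0.915
z(FA) = z(0.3438) = -0.402
c = −½·[z(H) + z(FA)] = −0.5 × (0.915 + (-0.402)) = -0.2565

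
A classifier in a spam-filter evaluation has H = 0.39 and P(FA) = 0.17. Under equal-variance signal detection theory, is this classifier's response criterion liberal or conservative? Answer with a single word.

z(H) = -0.279, z(FA) = -0.954
c = −½·(z(H) + z(FA)) = 0.6165
c > 0 → conservative criterion (biased toward responding “no”).

conservative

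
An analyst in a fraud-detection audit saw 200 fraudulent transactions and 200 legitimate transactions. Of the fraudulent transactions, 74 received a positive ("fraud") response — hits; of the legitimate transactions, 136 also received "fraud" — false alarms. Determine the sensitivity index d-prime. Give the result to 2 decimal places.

H = 74/200 = 0.3700
FA = 136/200 = 0.6800
z(H) = z(0.3700) = -0.3319
z(FA) = z(0.6800) = 0.4677
d' = z(H) − z(FA) = -0.3319 − 0.4677 = -0.7996

d-prime = -0.80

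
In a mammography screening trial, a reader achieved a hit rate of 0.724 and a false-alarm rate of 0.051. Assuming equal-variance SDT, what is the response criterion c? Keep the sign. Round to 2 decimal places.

Φ⁻¹(0.724) = 0.595, Φ⁻¹(0.051) = -1.635
c = −½·[z(H) + z(FA)] = −0.5 × (0.595 + (-1.635)) = 0.520
c > 0: the reader has a conservative response bias.

c = 0.52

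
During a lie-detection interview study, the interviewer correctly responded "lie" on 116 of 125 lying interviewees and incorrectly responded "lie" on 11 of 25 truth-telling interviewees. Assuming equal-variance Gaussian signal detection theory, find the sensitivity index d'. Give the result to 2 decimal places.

H = 116/125 = 0.9280
FA = 11/25 = 0.4400
z(0.9280) = 1.461, z(0.4400) = -0.151
d' = z(H) − z(FA) = 1.461 − (-0.151) = 1.612

d' = 1.61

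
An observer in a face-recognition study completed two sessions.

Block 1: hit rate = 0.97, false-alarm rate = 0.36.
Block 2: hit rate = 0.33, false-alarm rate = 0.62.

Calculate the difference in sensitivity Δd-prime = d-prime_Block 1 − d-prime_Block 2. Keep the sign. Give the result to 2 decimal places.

Block 1: z(0.97) = 1.881, z(0.36) = -0.358, d' = 2.239
Block 2: z(0.33) = -0.440, z(0.62) = 0.305, d' = -0.745
Δd' = d'_Block 1 − d'_Block 2 = 2.239 − (-0.745) = 2.984
Block 1 has the higher sensitivity.

Δd-prime = 2.98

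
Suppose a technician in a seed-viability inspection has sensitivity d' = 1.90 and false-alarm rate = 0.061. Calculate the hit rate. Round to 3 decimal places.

hit rate = 0.638

z(false-alarm rate) = z(0.061) = -1.5464
z(H) = z(FA) + d' = -1.5464 + 1.90 = 0.3536
hit rate = Φ(0.3536) = 0.6382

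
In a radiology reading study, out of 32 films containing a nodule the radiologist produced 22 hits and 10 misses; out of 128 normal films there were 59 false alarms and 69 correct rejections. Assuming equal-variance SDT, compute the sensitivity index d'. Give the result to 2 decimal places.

d' = 0.59

H = 22/32 = 0.6875
FA = 59/128 = 0.4609
z(H) = 0.489
z(FA) = -0.098
d' = z(H) − z(FA) = 0.489 − (-0.098) = 0.587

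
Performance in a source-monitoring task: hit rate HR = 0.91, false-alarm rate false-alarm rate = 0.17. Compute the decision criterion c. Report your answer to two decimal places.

Φ⁻¹(H) = Φ⁻¹(0.91) = 1.341
Φ⁻¹(FA) = Φ⁻¹(0.17) = -0.954
c = −½·[z(H) + z(FA)] = −0.5 × (1.341 + (-0.954)) = -0.1935
c < 0: the participant has a liberal response bias.

c = -0.19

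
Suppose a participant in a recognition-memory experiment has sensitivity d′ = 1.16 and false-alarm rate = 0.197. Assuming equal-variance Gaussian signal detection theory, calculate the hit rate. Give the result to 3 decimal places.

hit rate = 0.621

z(false-alarm rate) = z(0.197) = -0.8524
z(H) = z(FA) + d' = -0.8524 + 1.16 = 0.3076
hit rate = Φ(0.3076) = 0.6208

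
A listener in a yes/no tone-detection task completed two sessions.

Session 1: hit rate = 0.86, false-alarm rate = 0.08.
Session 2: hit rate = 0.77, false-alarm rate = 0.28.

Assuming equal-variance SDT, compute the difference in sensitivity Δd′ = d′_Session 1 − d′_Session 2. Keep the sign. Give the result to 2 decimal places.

Δd′ = 1.16

Session 1: z(0.86) = 1.080, z(0.08) = -1.405, d' = 2.485
Session 2: z(0.77) = 0.739, z(0.28) = -0.583, d' = 1.322
Δd' = d'_Session 1 − d'_Session 2 = 2.485 − 1.322 = 1.163
Session 1 has the higher sensitivity.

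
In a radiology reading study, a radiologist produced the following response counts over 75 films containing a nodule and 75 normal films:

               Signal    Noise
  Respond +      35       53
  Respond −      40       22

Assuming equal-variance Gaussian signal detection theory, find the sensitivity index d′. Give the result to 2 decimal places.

H = 35/75 = 0.4667
FA = 53/75 = 0.7067
z(H) = z(0.4667) = -0.084
z(FA) = z(0.7067) = 0.544
d' = z(H) − z(FA) = -0.084 − 0.544 = -0.628

d′ = -0.63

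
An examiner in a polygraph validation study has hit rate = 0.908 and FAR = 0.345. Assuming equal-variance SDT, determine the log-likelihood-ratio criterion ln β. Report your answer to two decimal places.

z(H) = 1.329
z(FA) = -0.399
ln β = −½·[z(H)² − z(FA)²] = −0.5 × (1.766 − 0.159) = -0.8035

ln β = -0.80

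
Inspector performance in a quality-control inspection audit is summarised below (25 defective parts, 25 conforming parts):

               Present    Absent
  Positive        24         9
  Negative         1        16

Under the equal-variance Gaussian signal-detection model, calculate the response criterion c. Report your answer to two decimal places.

H = 24/25 = 0.9600
FA = 9/25 = 0.3600
z(H) = 1.7507
z(FA) = -0.3585
c = −½·[z(H) + z(FA)] = −0.5 × (1.7507 + (-0.3585)) = -0.6961

c = -0.70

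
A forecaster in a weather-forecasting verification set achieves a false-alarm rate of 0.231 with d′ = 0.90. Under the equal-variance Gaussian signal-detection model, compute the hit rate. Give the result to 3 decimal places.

z(false-alarm rate) = z(0.231) = -0.7356
z(H) = z(FA) + d' = -0.7356 + 0.90 = 0.1644
hit rate = Φ(0.1644) = 0.5653

hit rate = 0.565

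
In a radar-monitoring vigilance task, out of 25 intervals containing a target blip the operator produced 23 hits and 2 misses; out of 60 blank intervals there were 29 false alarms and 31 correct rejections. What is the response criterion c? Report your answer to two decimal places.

c = -0.68

H = 23/25 = 0.9200
FA = 29/60 = 0.4833
Φ⁻¹(H) = Φ⁻¹(0.9200) = 1.405
Φ⁻¹(FA) = Φ⁻¹(0.4833) = -0.042
c = −½·[z(H) + z(FA)] = −0.5 × (1.405 + (-0.042)) = -0.6815
c < 0: the operator has a liberal response bias.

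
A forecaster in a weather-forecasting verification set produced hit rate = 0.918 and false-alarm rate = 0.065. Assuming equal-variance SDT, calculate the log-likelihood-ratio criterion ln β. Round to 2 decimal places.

z(0.918) = 1.392, z(0.065) = -1.514
ln β = −½·[z(H)² − z(FA)²] = −0.5 × (1.938 − 2.292) = 0.177

ln β = 0.18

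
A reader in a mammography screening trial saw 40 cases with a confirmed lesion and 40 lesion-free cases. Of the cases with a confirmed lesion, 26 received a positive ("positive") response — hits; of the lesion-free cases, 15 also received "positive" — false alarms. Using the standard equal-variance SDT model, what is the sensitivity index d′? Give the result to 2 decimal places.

H = 26/40 = 0.6500
FA = 15/40 = 0.3750
z(0.6500) = 0.3853, z(0.3750) = -0.3186
d' = z(H) − z(FA) = 0.3853 − (-0.3186) = 0.7039

d′ = 0.70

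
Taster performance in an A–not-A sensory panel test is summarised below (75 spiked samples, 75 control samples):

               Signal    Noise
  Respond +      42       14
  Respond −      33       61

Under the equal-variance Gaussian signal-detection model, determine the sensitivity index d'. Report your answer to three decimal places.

d' = 1.041

H = 42/75 = 0.5600
FA = 14/75 = 0.1867
Φ⁻¹(H) = 0.1510
Φ⁻¹(FA) = -0.8901
d' = z(H) − z(FA) = 0.1510 − (-0.8901) = 1.0411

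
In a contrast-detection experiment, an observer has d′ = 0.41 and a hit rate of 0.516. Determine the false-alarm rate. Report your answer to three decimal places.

false-alarm rate = 0.356

z(hit rate) = z(0.516) = 0.0401
z(FA) = z(H) − d' = 0.0401 − 0.41 = -0.3699
false-alarm rate = Φ(-0.3699) = 0.3557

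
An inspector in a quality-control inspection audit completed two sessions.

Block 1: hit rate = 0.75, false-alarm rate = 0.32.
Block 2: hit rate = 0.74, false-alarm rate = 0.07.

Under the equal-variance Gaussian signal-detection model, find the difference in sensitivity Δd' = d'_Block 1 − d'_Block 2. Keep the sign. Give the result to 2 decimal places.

Δd' = -0.98

Block 1: z(0.75) = 0.674, z(0.32) = -0.468, d' = 1.142
Block 2: z(0.74) = 0.643, z(0.07) = -1.476, d' = 2.119
Δd' = d'_Block 1 − d'_Block 2 = 1.142 − 2.119 = -0.977
Block 2 has the higher sensitivity.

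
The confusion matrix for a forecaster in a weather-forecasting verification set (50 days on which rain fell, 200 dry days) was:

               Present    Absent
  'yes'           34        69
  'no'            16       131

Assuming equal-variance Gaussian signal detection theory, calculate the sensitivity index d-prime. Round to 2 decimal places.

H = 34/50 = 0.6800
FA = 69/200 = 0.3450
z(H) = z(0.6800) = 0.468
z(FA) = z(0.3450) = -0.399
d' = z(H) − z(FA) = 0.468 − (-0.399) = 0.867

d-prime = 0.87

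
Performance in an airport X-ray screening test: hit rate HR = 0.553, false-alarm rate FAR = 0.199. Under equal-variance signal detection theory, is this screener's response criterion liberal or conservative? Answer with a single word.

z(H) = 0.133, z(FA) = -0.845
c = −½·(z(H) + z(FA)) = 0.356
c > 0 → conservative criterion (biased toward responding “no”).

conservative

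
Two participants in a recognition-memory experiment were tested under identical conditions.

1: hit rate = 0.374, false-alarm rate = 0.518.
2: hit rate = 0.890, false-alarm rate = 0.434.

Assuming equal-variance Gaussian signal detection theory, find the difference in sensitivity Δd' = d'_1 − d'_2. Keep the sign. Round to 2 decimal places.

1: z(0.374) = -0.321, z(0.518) = 0.045, d' = -0.366
2: z(0.890) = 1.227, z(0.434) = -0.166, d' = 1.393
Δd' = d'_1 − d'_2 = -0.366 − 1.393 = -1.759
2 has the higher sensitivity.

Δd' = -1.76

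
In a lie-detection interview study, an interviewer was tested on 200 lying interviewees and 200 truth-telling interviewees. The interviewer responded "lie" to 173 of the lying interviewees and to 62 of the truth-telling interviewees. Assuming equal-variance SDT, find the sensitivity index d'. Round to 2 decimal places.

H = 173/200 = 0.8650
FA = 62/200 = 0.3100
z(H) = z(0.8650) = 1.103
z(FA) = z(0.3100) = -0.496
d' = z(H) − z(FA) = 1.103 − (-0.496) = 1.599

d' = 1.60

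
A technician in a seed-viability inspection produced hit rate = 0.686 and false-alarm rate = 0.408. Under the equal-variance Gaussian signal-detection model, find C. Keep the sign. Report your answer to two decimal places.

C = -0.13

z(H) = z(0.686) = 0.485
z(FA) = z(0.408) = -0.233
c = −½·[z(H) + z(FA)] = −0.5 × (0.485 + (-0.233)) = -0.126
c < 0: the technician has a liberal response bias.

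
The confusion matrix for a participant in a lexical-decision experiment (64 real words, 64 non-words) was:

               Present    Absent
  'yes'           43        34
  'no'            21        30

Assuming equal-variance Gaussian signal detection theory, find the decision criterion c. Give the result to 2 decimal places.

c = -0.26

H = 43/64 = 0.6719
FA = 34/64 = 0.5312
z(0.6719) = 0.445, z(0.5312) = 0.078
c = −½·[z(H) + z(FA)] = −0.5 × (0.445 + 0.078) = -0.2615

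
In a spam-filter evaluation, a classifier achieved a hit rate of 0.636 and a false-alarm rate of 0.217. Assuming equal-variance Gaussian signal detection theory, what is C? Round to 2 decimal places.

z(0.636) = 0.348, z(0.217) = -0.782
c = −½·[z(H) + z(FA)] = −0.5 × (0.348 + (-0.782)) = 0.217
c > 0: the classifier has a conservative response bias.

C = 0.22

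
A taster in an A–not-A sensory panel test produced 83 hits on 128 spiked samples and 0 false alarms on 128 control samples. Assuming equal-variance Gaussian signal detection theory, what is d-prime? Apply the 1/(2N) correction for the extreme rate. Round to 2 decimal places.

The false-alarm rate is 0/128 = 0, so apply the 1/(2N) correction: FA → 1/(2·128) = 0.00391.
z(H) = z(0.64844) = 0.381
z(FA) = z(0.00391) = -2.660
d' = 0.381 − (-2.660) = 3.041

d-prime = 3.04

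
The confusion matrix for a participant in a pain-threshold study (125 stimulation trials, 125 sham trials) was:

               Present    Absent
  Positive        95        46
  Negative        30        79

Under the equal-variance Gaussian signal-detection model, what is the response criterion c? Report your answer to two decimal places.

H = 95/125 = 0.7600
FA = 46/125 = 0.3680
z(H) = 0.7063
z(FA) = -0.3372
c = −½·[z(H) + z(FA)] = −0.5 × (0.7063 + (-0.3372)) = -0.18455

c = -0.18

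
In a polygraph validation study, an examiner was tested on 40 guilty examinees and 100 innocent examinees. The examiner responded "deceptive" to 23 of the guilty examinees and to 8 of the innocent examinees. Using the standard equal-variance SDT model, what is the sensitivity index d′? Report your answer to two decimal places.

d′ = 1.59

H = 23/40 = 0.5750
FA = 8/100 = 0.0800
z(H) = 0.189
z(FA) = -1.405
d' = z(H) − z(FA) = 0.189 − (-1.405) = 1.594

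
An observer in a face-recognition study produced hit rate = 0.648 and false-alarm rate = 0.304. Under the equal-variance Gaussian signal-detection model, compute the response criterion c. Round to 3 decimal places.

z(0.648) = 0.3799, z(0.304) = -0.5129
c = −½·[z(H) + z(FA)] = −0.5 × (0.3799 + (-0.5129)) = 0.0665
c > 0: the observer has a conservative response bias.

c = 0.067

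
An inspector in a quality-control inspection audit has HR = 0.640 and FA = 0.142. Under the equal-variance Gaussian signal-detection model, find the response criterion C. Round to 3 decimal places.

z(H) = 0.3585
z(FA) = -1.0714
c = −½·[z(H) + z(FA)] = −0.5 × (0.3585 + (-1.0714)) = 0.35645
c > 0: the inspector has a conservative response bias.

C = 0.356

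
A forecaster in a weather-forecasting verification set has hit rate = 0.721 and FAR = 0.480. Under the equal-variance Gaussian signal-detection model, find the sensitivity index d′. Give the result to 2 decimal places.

d′ = 0.64

z(0.721) = 0.586, z(0.480) = -0.050
d' = z(H) − z(FA) = 0.586 − (-0.050) = 0.636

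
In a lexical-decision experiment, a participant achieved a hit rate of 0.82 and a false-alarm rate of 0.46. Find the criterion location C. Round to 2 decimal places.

C = -0.41

z(H) = z(0.82) = 0.915
z(FA) = z(0.46) = -0.100
c = −½·[z(H) + z(FA)] = −0.5 × (0.915 + (-0.100)) = -0.4075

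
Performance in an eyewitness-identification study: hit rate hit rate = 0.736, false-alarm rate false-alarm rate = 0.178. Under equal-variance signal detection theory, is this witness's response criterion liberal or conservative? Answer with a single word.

conservative

z(H) = 0.631, z(FA) = -0.923
c = −½·(z(H) + z(FA)) = 0.146
c > 0 → conservative criterion (biased toward responding “no”).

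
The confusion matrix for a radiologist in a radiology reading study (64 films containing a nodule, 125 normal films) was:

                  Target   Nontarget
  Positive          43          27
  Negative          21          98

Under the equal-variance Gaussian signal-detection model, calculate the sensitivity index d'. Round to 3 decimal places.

H = 43/64 = 0.6719
FA = 27/125 = 0.2160
z(0.6719) = 0.4452, z(0.2160) = -0.7858
d' = z(H) − z(FA) = 0.4452 − (-0.7858) = 1.2310

d' = 1.231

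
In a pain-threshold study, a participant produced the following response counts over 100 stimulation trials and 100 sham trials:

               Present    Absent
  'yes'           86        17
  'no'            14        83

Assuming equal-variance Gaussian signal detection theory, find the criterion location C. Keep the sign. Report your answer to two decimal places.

C = -0.06

H = 86/100 = 0.8600
FA = 17/100 = 0.1700
Φ⁻¹(H) = Φ⁻¹(0.8600) = 1.0803
Φ⁻¹(FA) = Φ⁻¹(0.1700) = -0.9542
c = −½·[z(H) + z(FA)] = −0.5 × (1.0803 + (-0.9542)) = -0.06305
c < 0: the participant has a liberal response bias.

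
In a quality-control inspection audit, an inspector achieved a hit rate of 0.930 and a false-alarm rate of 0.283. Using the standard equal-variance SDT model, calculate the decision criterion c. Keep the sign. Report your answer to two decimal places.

Φ⁻¹(0.930) = 1.476, Φ⁻¹(0.283) = -0.574
c = −½·[z(H) + z(FA)] = −0.5 × (1.476 + (-0.574)) = -0.451

c = -0.45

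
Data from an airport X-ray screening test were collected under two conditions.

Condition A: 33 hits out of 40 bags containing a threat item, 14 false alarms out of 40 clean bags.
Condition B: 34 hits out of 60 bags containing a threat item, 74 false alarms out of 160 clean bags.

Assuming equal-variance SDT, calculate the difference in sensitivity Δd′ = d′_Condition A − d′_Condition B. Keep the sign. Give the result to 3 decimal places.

Δd′ = 1.058

Condition A: z(0.8250) = 0.9346, z(0.3500) = -0.3853, d' = 1.3199
Condition B: z(0.5667) = 0.1680, z(0.4625) = -0.0941, d' = 0.2621
Δd' = d'_Condition A − d'_Condition B = 1.3199 − 0.2621 = 1.0578
Condition A has the higher sensitivity.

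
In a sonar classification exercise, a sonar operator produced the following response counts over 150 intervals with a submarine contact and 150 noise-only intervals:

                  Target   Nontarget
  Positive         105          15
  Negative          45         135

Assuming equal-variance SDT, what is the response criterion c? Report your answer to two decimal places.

c = 0.38

H = 105/150 = 0.7000
FA = 15/150 = 0.1000
z(H) = z(0.7000) = 0.5244
z(FA) = z(0.1000) = -1.2816
c = −½·[z(H) + z(FA)] = −0.5 × (0.5244 + (-1.2816)) = 0.3786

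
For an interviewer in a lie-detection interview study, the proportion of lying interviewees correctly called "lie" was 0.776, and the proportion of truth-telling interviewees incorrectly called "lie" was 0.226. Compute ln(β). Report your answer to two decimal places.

z(0.776) = 0.759, z(0.226) = -0.752
ln β = −½·[z(H)² − z(FA)²] = −0.5 × (0.576 − 0.566) = -0.005

ln β = -0.01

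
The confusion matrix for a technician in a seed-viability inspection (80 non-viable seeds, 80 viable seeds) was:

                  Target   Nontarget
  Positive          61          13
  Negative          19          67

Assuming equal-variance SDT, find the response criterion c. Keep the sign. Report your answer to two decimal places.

c = 0.13

H = 61/80 = 0.7625
FA = 13/80 = 0.1625
Φ⁻¹(H) = 0.7144
Φ⁻¹(FA) = -0.9842
c = −½·[z(H) + z(FA)] = −0.5 × (0.7144 + (-0.9842)) = 0.1349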